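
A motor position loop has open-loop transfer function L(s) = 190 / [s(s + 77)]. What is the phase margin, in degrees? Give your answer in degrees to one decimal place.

88.2 deg

Gain crossover: |L(jω)| = 1 at ω ≈ 2.47 rad/s.
∠L(j2.47) = −90° − arctan(2.47/77) ≈ -91.83°
PM = 180° + (-91.83°) = 88.17°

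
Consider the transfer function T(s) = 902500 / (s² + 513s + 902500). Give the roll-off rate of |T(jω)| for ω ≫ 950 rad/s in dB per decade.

With 0 zeros and 2 poles, the high-frequency asymptotic slope is 20 × (0 − 2) = -40 dB/decade.

-40 dB/decade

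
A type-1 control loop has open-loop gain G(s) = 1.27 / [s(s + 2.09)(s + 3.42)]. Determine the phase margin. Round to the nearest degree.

82°

Gain crossover: |G(jω)| = 1 at ω ≈ 0.177 rad s⁻¹.
∠G(j0.177) = −90° − arctan(0.177/2.09) − arctan(0.177/3.42) ≈ -97.80°
PM = 180° + (-97.80°) = 82.20°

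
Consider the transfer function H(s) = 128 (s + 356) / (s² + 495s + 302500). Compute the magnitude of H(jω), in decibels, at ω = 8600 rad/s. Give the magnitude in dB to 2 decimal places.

-36.52 dB

|j8600 + 356| = √(8600² + 356²) = 8607
|(j8600)² + 495(j8600) + 302500| = |-7.3658e+07 + j4.257e+06| = 7.378e+07
|H(j8600)| = 128 × 8607 / 7.378e+07 = 0.014933
20 log₁₀(0.014933) = -36.517 dB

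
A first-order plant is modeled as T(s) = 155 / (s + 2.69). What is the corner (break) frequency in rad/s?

The single real pole at s = −2.69 gives a corner at ω = 2.69 rad/s.

2.69 rad/s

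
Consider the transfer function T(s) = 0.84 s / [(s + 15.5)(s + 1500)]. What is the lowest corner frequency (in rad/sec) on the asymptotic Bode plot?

15.5 rad/sec

Break frequencies occur at each pole and zero magnitude: 15.5 rad/sec, 1500 rad/sec.
The lowest is 15.5 rad/sec.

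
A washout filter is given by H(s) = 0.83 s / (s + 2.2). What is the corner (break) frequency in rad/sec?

2.2 rad/sec

The single real pole at s = −2.2 gives a corner at ω = 2.2 rad/sec.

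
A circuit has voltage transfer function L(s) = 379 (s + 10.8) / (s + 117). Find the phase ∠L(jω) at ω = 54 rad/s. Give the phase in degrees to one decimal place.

53.9°

∠(j54 + 10.8) = arctan(54/10.8) = 78.69°
∠(j54 + 117) = arctan(54/117) = 24.78°
∠L(j54) = 78.69° − 24.78° = 53.91°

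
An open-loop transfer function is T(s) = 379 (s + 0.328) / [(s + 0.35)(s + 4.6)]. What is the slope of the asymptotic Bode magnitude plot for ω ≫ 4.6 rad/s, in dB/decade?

With 1 zero and 2 poles, the high-frequency asymptotic slope is 20 × (1 − 2) = -20 dB/decade.

-20 dB/decade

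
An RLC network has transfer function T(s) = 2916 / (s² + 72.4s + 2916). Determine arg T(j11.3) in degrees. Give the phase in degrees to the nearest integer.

-16°

∠[(j11.3)² + 72.4(j11.3) + 2916] = ∠[2788.3 + j818.12] = 16.35°
∠T(j11.3) = −16.35° = -16.35°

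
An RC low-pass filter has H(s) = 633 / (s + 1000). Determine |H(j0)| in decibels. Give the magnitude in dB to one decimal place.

H(0) = 633 / 1000 = 0.633
20 log₁₀(0.633) = -3.97 dB

-4.0 dB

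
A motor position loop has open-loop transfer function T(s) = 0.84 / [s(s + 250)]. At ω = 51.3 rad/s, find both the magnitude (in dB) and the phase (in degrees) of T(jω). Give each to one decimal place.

|j51.3 + 250| = √(51.3² + 250²) = 255.2
|j51.3| = 51.3
|T(j51.3)| = 0.84 / (255.2 × 51.3) = 6.416e-05
20 log₁₀(6.416e-05) = -83.85 dB
∠(j51.3 + 250) = arctan(51.3/250) = 11.60°
∠(j51.3) = 90.00°
∠T(j51.3) = − (11.60° + 90.00°) = -101.60°

|T| = -83.9 dB, ∠T = -101.6°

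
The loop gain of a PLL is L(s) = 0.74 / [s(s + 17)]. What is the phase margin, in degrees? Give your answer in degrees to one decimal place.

89.9°

Gain crossover: |L(jω)| = 1 at ω ≈ 0.0435 rad s⁻¹.
∠L(j0.0435) = −90° − arctan(0.0435/17) ≈ -90.15°
PM = 180° + (-90.15°) = 89.85°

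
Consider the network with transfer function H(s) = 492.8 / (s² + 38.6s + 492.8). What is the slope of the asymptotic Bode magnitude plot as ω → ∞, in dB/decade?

-40 dB/decade

With 0 zeros and 2 poles, the high-frequency asymptotic slope is 20 × (0 − 2) = -40 dB/decade.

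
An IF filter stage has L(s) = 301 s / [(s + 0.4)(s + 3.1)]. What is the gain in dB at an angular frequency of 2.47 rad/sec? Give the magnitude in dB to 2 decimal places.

|j2.47| = 2.47
|j2.47 + 0.4| = √(2.47² + 0.4²) = 2.502
|j2.47 + 3.1| = √(2.47² + 3.1²) = 3.964
|L(j2.47)| = 301 × 2.47 / (2.502 × 3.964) = 74.963
20 log₁₀(74.963) = 37.497 dB

37.50 dB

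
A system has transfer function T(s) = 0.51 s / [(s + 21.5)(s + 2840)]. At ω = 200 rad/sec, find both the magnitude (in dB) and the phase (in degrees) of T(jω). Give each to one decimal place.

|j200| = 200
|j200 + 21.5| = √(200² + 21.5²) = 201.2
|j200 + 2840| = √(200² + 2840²) = 2847
|T(j200)| = 0.51 × 200 / (201.2 × 2847) = 0.00017811
20 log₁₀(0.00017811) = -74.99 dB
∠(j200) = 90.00°
∠(j200 + 21.5) = arctan(200/21.5) = 83.86°
∠(j200 + 2840) = arctan(200/2840) = 4.03°
∠T(j200) = 90.00° − (83.86° + 4.03°) = 2.11°

|T| = -75.0 dB, ∠T = 2.1°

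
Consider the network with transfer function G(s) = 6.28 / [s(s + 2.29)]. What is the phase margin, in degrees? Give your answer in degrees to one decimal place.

48.2°

Gain crossover: |G(jω)| = 1 at ω ≈ 2.05 rad/s.
∠G(j2.05) = −90° − arctan(2.05/2.29) ≈ -131.77°
PM = 180° + (-131.77°) = 48.23°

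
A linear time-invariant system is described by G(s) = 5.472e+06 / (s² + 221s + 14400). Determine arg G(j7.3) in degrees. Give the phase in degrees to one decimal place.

∠[(j7.3)² + 221(j7.3) + 14400] = ∠[14347 + j1613.3] = 6.42°
∠G(j7.3) = −6.42° = -6.42°

-6.4°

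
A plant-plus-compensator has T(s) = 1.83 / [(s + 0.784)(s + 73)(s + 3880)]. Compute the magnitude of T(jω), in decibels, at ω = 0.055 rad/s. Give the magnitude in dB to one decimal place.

-101.7 dB

|j0.055 + 0.784| = √(0.055² + 0.784²) = 0.7859
|j0.055 + 73| = √(0.055² + 73²) = 73
|j0.055 + 3880| = √(0.055² + 3880²) = 3880
|T(j0.055)| = 1.83 / (0.7859 × 73 × 3880) = 8.2208e-06
20 log₁₀(8.2208e-06) = -101.70 dB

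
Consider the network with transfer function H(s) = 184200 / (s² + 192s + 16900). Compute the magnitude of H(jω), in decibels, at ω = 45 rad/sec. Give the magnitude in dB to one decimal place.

|(j45)² + 192(j45) + 16900| = |14875 + j8640| = 1.72e+04
|H(j45)| = 184200 / 1.72e+04 = 10.708
20 log₁₀(10.708) = 20.59 dB

20.6 dB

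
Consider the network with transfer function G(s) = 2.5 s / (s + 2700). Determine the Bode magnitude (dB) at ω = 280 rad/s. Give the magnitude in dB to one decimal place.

|j280| = 280
|j280 + 2700| = √(280² + 2700²) = 2714
|G(j280)| = 2.5 × 280 / 2714 = 0.25788
20 log₁₀(0.25788) = -11.77 dB

-11.8 dB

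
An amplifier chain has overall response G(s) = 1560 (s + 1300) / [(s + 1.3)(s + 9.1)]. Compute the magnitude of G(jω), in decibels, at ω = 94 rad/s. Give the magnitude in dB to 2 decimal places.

|j94 + 1300| = √(94² + 1300²) = 1303
|j94 + 1.3| = √(94² + 1.3²) = 94.01
|j94 + 9.1| = √(94² + 9.1²) = 94.44
|G(j94)| = 1560 × 1303 / (94.01 × 94.44) = 229.02
20 log₁₀(229.02) = 47.198 dB

47.20 dB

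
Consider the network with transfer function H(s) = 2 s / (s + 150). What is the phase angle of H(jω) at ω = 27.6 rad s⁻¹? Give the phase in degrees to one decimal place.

79.6 deg

∠(j27.6) = 90.00°
∠(j27.6 + 150) = arctan(27.6/150) = 10.43°
∠H(j27.6) = 90.00° − 10.43° = 79.57°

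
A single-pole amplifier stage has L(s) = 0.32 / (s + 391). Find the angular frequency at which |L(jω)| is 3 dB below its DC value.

391 rad/s

For a single-pole low-pass, the −3 dB point is at the pole: ω = 391 rad/s.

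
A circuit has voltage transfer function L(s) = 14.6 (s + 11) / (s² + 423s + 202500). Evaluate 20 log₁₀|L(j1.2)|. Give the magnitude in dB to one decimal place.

-62.0 dB

|j1.2 + 11| = √(1.2² + 11²) = 11.07
|(j1.2)² + 423(j1.2) + 202500| = |2.025e+05 + j507.6| = 2.025e+05
|L(j1.2)| = 14.6 × 11.07 / 2.025e+05 = 0.00079779
20 log₁₀(0.00079779) = -61.96 dB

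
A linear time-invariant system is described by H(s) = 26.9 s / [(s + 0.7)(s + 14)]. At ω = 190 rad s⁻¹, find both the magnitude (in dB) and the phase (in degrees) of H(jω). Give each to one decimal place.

|j190| = 190
|j190 + 0.7| = √(190² + 0.7²) = 190
|j190 + 14| = √(190² + 14²) = 190.5
|H(j190)| = 26.9 × 190 / (190 × 190.5) = 0.1412
20 log₁₀(0.1412) = -17.00 dB
∠(j190) = 90.00°
∠(j190 + 0.7) = arctan(190/0.7) = 89.79°
∠(j190 + 14) = arctan(190/14) = 85.79°
∠H(j190) = 90.00° − (89.79° + 85.79°) = -85.57°

|H| = -17.0 dB, ∠H = -85.6°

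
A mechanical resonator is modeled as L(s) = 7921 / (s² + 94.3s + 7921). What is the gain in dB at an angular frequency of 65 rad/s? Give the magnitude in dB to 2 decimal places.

0.88 dB

|(j65)² + 94.3(j65) + 7921| = |3696 + j6129.5| = 7158
|L(j65)| = 7921 / 7158 = 1.1067
20 log₁₀(1.1067) = 0.880 dB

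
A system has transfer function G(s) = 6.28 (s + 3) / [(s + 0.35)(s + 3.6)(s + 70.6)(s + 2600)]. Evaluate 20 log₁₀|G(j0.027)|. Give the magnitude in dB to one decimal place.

|j0.027 + 3| = √(0.027² + 3²) = 3
|j0.027 + 0.35| = √(0.027² + 0.35²) = 0.351
|j0.027 + 3.6| = √(0.027² + 3.6²) = 3.6
|j0.027 + 70.6| = √(0.027² + 70.6²) = 70.6
|j0.027 + 2600| = √(0.027² + 2600²) = 2600
|G(j0.027)| = 6.28 × 3 / (0.351 × 3.6 × 70.6 × 2600) = 8.1217e-05
20 log₁₀(8.1217e-05) = -81.81 dB

-81.8 dB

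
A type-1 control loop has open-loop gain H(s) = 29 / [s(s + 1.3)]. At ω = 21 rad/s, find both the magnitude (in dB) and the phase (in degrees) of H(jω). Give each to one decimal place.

|j21 + 1.3| = √(21² + 1.3²) = 21.04
|j21| = 21
|H(j21)| = 29 / (21.04 × 21) = 0.065634
20 log₁₀(0.065634) = -23.66 dB
∠(j21 + 1.3) = arctan(21/1.3) = 86.46°
∠(j21) = 90.00°
∠H(j21) = − (86.46° + 90.00°) = -176.46°

|H| = -23.7 dB, ∠H = -176.5°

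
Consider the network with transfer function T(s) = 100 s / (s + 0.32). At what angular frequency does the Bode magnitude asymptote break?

The single real pole at s = −0.32 gives a corner at ω = 0.32 rad s⁻¹.

0.32 rad s⁻¹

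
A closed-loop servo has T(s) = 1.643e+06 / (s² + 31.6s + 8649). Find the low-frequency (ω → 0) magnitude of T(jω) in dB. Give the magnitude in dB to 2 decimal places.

T(0) = 1.643e+06 / 8649 = 189.96
20 log₁₀(189.96) = 45.573 dB

45.57 dB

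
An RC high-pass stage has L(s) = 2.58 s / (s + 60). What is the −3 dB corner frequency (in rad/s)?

For a single-pole high-pass, the −3 dB point is at the pole: ω = 60 rad/s.

60 rad/s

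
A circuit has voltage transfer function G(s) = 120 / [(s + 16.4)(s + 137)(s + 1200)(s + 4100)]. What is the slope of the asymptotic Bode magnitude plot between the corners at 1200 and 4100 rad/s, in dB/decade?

-60 dB/decade

In this band the factors already past their corner are: pole at 16.4, pole at 137, pole at 1200; net slope = -60 dB/decade.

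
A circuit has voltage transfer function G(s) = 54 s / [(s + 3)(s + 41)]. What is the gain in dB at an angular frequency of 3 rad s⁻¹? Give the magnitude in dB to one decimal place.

|j3| = 3
|j3 + 3| = √(3² + 3²) = 4.243
|j3 + 41| = √(3² + 41²) = 41.11
|G(j3)| = 54 × 3 / (4.243 × 41.11) = 0.92883
20 log₁₀(0.92883) = -0.64 dB

-0.6 dB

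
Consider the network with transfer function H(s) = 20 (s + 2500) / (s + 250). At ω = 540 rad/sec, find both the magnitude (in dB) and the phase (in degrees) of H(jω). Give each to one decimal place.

|j540 + 2500| = √(540² + 2500²) = 2558
|j540 + 250| = √(540² + 250²) = 595.1
|H(j540)| = 20 × 2558 / 595.1 = 85.962
20 log₁₀(85.962) = 38.69 dB
∠(j540 + 2500) = arctan(540/2500) = 12.19°
∠(j540 + 250) = arctan(540/250) = 65.16°
∠H(j540) = 12.19° − 65.16° = -52.97°

|H| = 38.7 dB, ∠H = -53.0 deg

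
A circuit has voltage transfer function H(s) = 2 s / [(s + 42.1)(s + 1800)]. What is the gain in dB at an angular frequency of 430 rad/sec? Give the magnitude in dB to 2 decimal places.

-59.37 dB

|j430| = 430
|j430 + 42.1| = √(430² + 42.1²) = 432.1
|j430 + 1800| = √(430² + 1800²) = 1851
|H(j430)| = 2 × 430 / (432.1 × 1851) = 0.0010756
20 log₁₀(0.0010756) = -59.367 dB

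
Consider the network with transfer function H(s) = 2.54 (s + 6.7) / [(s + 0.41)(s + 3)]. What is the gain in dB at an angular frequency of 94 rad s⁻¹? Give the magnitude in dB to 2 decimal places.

-31.35 dB

|j94 + 6.7| = √(94² + 6.7²) = 94.24
|j94 + 0.41| = √(94² + 0.41²) = 94
|j94 + 3| = √(94² + 3²) = 94.05
|H(j94)| = 2.54 × 94.24 / (94 × 94.05) = 0.027076
20 log₁₀(0.027076) = -31.348 dB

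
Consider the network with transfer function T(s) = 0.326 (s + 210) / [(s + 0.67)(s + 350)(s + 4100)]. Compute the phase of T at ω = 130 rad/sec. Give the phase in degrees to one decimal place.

∠(j130 + 210) = arctan(130/210) = 31.76°
∠(j130 + 0.67) = arctan(130/0.67) = 89.70°
∠(j130 + 350) = arctan(130/350) = 20.38°
∠(j130 + 4100) = arctan(130/4100) = 1.82°
∠T(j130) = 31.76° − (89.70° + 20.38° + 1.82°) = -80.14°

-80.1 deg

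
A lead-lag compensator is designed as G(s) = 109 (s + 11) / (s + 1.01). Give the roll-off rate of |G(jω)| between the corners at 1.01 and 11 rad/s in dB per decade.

In this band the factors already past their corner are: pole at 1.01; net slope = -20 dB/decade.

-20 dB/decade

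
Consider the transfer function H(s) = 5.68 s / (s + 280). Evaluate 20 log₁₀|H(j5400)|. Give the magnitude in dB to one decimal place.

15.1 dB

|j5400| = 5400
|j5400 + 280| = √(5400² + 280²) = 5407
|H(j5400)| = 5.68 × 5400 / 5407 = 5.6724
20 log₁₀(5.6724) = 15.08 dB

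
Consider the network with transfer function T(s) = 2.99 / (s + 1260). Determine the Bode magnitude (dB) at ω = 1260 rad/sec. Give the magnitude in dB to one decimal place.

|j1260 + 1260| = √(1260² + 1260²) = 1782
|T(j1260)| = 2.99 / 1782 = 0.001678
20 log₁₀(0.001678) = -55.50 dB

-55.5 dB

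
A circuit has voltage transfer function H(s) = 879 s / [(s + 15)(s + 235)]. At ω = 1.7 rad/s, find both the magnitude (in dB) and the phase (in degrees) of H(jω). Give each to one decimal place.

|j1.7| = 1.7
|j1.7 + 15| = √(1.7² + 15²) = 15.1
|j1.7 + 235| = √(1.7² + 235²) = 235
|H(j1.7)| = 879 × 1.7 / (15.1 × 235) = 0.42121
20 log₁₀(0.42121) = -7.51 dB
∠(j1.7) = 90.00°
∠(j1.7 + 15) = arctan(1.7/15) = 6.47°
∠(j1.7 + 235) = arctan(1.7/235) = 0.41°
∠H(j1.7) = 90.00° − (6.47° + 0.41°) = 83.12°

|H| = -7.5 dB, ∠H = 83.1°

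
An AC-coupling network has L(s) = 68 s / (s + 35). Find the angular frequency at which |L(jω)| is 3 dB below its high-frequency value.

For a single-pole high-pass, the −3 dB point is at the pole: ω = 35 rad/sec.

35 rad/sec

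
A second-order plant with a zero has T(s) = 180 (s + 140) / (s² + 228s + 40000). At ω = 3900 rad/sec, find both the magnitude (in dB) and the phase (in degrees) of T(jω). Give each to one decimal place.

|j3900 + 140| = √(3900² + 140²) = 3903
|(j3900)² + 228(j3900) + 40000| = |-1.517e+07 + j8.892e+05| = 1.52e+07
|T(j3900)| = 180 × 3903 / 1.52e+07 = 0.046226
20 log₁₀(0.046226) = -26.70 dB
∠(j3900 + 140) = arctan(3900/140) = 87.94°
∠[(j3900)² + 228(j3900) + 40000] = ∠[-1.517e+07 + j8.892e+05] = 176.65°
∠T(j3900) = 87.94° − 176.65° = -88.70°

|T| = -26.7 dB, ∠T = -88.7°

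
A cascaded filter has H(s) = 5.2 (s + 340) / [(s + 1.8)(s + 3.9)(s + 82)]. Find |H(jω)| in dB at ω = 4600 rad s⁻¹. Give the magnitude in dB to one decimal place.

|j4600 + 340| = √(4600² + 340²) = 4613
|j4600 + 1.8| = √(4600² + 1.8²) = 4600
|j4600 + 3.9| = √(4600² + 3.9²) = 4600
|j4600 + 82| = √(4600² + 82²) = 4601
|H(j4600)| = 5.2 × 4613 / (4600 × 4600 × 4601) = 2.4638e-07
20 log₁₀(2.4638e-07) = -132.17 dB

-132.2 dB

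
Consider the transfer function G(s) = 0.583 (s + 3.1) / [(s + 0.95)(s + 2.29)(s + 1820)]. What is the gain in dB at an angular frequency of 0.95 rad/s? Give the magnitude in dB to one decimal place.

|j0.95 + 3.1| = √(0.95² + 3.1²) = 3.242
|j0.95 + 0.95| = √(0.95² + 0.95²) = 1.344
|j0.95 + 2.29| = √(0.95² + 2.29²) = 2.479
|j0.95 + 1820| = √(0.95² + 1820²) = 1820
|G(j0.95)| = 0.583 × 3.242 / (1.344 × 2.479 × 1820) = 0.00031181
20 log₁₀(0.00031181) = -70.12 dB

-70.1 dB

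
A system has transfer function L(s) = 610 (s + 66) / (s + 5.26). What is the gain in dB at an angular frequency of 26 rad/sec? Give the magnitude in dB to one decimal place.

|j26 + 66| = √(26² + 66²) = 70.94
|j26 + 5.26| = √(26² + 5.26²) = 26.53
|L(j26)| = 610 × 70.94 / 26.53 = 1631.2
20 log₁₀(1631.2) = 64.25 dB

64.3 dB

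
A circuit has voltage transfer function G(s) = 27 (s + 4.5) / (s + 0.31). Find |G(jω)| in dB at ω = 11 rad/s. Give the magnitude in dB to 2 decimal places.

29.30 dB

|j11 + 4.5| = √(11² + 4.5²) = 11.88
|j11 + 0.31| = √(11² + 0.31²) = 11
|G(j11)| = 27 × 11.88 / 11 = 29.16
20 log₁₀(29.16) = 29.296 dB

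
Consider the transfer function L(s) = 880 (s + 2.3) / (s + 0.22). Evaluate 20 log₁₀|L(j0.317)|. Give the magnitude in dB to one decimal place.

|j0.317 + 2.3| = √(0.317² + 2.3²) = 2.322
|j0.317 + 0.22| = √(0.317² + 0.22²) = 0.3859
|L(j0.317)| = 880 × 2.322 / 0.3859 = 5295
20 log₁₀(5295) = 74.48 dB

74.5 dB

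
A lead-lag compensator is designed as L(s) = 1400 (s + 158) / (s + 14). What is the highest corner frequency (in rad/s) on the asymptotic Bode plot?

Break frequencies occur at each pole and zero magnitude: 14 rad/s, 158 rad/s.
The highest is 158 rad/s.

158 rad/s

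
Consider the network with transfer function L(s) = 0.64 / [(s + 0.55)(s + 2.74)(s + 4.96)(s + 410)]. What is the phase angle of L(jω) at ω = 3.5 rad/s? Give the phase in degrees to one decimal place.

-168.7°

∠(j3.5 + 0.55) = arctan(3.5/0.55) = 81.07°
∠(j3.5 + 2.74) = arctan(3.5/2.74) = 51.94°
∠(j3.5 + 4.96) = arctan(3.5/4.96) = 35.21°
∠(j3.5 + 410) = arctan(3.5/410) = 0.49°
∠L(j3.5) = − (81.07° + 51.94° + 35.21° + 0.49°) = -168.71°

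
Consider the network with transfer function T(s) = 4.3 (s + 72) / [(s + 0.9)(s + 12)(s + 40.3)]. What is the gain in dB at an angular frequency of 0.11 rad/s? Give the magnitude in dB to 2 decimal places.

-3.02 dB

|j0.11 + 72| = √(0.11² + 72²) = 72
|j0.11 + 0.9| = √(0.11² + 0.9²) = 0.9067
|j0.11 + 12| = √(0.11² + 12²) = 12
|j0.11 + 40.3| = √(0.11² + 40.3²) = 40.3
|T(j0.11)| = 4.3 × 72 / (0.9067 × 12 × 40.3) = 0.70605
20 log₁₀(0.70605) = -3.023 dB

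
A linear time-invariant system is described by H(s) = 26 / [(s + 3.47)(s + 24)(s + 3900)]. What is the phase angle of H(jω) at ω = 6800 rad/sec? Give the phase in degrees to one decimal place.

-239.9°

∠(j6800 + 3.47) = arctan(6800/3.47) = 89.97°
∠(j6800 + 24) = arctan(6800/24) = 89.80°
∠(j6800 + 3900) = arctan(6800/3900) = 60.16°
∠H(j6800) = − (89.97° + 89.80° + 60.16°) = -239.93°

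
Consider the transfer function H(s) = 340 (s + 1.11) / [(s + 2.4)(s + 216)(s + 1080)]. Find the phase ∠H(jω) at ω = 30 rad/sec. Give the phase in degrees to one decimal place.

∠(j30 + 1.11) = arctan(30/1.11) = 87.88°
∠(j30 + 2.4) = arctan(30/2.4) = 85.43°
∠(j30 + 216) = arctan(30/216) = 7.91°
∠(j30 + 1080) = arctan(30/1080) = 1.59°
∠H(j30) = 87.88° − (85.43° + 7.91° + 1.59°) = -7.04°

-7.0°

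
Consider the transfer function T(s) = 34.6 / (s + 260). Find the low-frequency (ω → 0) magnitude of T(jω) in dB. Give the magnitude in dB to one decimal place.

-17.5 dB

T(0) = 34.6 / 260 = 0.13308
20 log₁₀(0.13308) = -17.52 dB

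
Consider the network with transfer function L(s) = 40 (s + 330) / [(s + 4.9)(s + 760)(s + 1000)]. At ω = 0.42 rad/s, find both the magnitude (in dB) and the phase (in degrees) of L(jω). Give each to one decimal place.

|j0.42 + 330| = √(0.42² + 330²) = 330
|j0.42 + 4.9| = √(0.42² + 4.9²) = 4.918
|j0.42 + 760| = √(0.42² + 760²) = 760
|j0.42 + 1000| = √(0.42² + 1000²) = 1000
|L(j0.42)| = 40 × 330 / (4.918 × 760 × 1000) = 0.0035316
20 log₁₀(0.0035316) = -49.04 dB
∠(j0.42 + 330) = arctan(0.42/330) = 0.07°
∠(j0.42 + 4.9) = arctan(0.42/4.9) = 4.90°
∠(j0.42 + 760) = arctan(0.42/760) = 0.03°
∠(j0.42 + 1000) = arctan(0.42/1000) = 0.02°
∠L(j0.42) = 0.07° − (4.90° + 0.03° + 0.02°) = -4.88°

|L| = -49.0 dB, ∠L = -4.9°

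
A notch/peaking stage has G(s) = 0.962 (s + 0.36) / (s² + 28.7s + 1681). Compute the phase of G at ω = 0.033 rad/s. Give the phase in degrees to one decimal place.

5.2 deg

∠(j0.033 + 0.36) = arctan(0.033/0.36) = 5.24°
∠[(j0.033)² + 28.7(j0.033) + 1681] = ∠[1681 + j0.9471] = 0.03°
∠G(j0.033) = 5.24° − 0.03° = 5.21°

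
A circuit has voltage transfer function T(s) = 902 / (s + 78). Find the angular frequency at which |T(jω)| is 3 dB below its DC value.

78 rad s⁻¹

For a single-pole low-pass, the −3 dB point is at the pole: ω = 78 rad s⁻¹.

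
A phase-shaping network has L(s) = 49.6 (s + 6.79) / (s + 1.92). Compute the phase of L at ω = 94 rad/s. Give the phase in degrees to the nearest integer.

-3°

∠(j94 + 6.79) = arctan(94/6.79) = 85.87°
∠(j94 + 1.92) = arctan(94/1.92) = 88.83°
∠L(j94) = 85.87° − 88.83° = -2.96°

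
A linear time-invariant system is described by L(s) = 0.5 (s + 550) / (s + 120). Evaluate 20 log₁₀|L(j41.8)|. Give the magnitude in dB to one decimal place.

|j41.8 + 550| = √(41.8² + 550²) = 551.6
|j41.8 + 120| = √(41.8² + 120²) = 127.1
|L(j41.8)| = 0.5 × 551.6 / 127.1 = 2.1704
20 log₁₀(2.1704) = 6.73 dB

6.7 dB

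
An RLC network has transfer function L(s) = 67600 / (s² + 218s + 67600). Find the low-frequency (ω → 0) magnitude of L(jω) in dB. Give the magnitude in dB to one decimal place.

L(0) = 67600 / 67600 = 1
20 log₁₀(1) = 0.00 dB

0.0 dB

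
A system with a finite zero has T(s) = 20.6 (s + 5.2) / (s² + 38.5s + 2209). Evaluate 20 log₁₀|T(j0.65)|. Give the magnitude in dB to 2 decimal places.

|j0.65 + 5.2| = √(0.65² + 5.2²) = 5.24
|(j0.65)² + 38.5(j0.65) + 2209| = |2208.6 + j25.025| = 2209
|T(j0.65)| = 20.6 × 5.24 / 2209 = 0.048876
20 log₁₀(0.048876) = -26.218 dB

-26.22 dB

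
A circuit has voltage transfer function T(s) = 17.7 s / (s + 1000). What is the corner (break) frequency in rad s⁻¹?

The single real pole at s = −1000 gives a corner at ω = 1000 rad s⁻¹.

1000 rad s⁻¹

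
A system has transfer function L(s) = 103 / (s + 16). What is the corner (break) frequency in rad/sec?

16 rad/sec

The single real pole at s = −16 gives a corner at ω = 16 rad/sec.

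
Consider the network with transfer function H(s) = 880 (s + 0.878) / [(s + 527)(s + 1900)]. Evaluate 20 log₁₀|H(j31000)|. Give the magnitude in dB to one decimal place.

|j31000 + 0.878| = √(31000² + 0.878²) = 3.1e+04
|j31000 + 527| = √(31000² + 527²) = 3.1e+04
|j31000 + 1900| = √(31000² + 1900²) = 3.106e+04
|H(j31000)| = 880 × 3.1e+04 / (3.1e+04 × 3.106e+04) = 0.02833
20 log₁₀(0.02833) = -30.96 dB

-31.0 dB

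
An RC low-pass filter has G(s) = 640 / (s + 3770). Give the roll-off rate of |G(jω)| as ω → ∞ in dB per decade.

-20 dB/decade

With 0 zeros and 1 pole, the high-frequency asymptotic slope is 20 × (0 − 1) = -20 dB/decade.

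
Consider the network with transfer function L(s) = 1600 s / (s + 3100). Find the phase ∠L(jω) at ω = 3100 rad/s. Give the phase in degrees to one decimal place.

∠(j3100) = 90.00°
∠(j3100 + 3100) = arctan(3100/3100) = 45.00°
∠L(j3100) = 90.00° − 45.00° = 45.00°

45.0°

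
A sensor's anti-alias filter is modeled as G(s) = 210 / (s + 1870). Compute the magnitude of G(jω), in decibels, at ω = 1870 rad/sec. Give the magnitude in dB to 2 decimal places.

-22.00 dB

|j1870 + 1870| = √(1870² + 1870²) = 2645
|G(j1870)| = 210 / 2645 = 0.079408
20 log₁₀(0.079408) = -22.003 dB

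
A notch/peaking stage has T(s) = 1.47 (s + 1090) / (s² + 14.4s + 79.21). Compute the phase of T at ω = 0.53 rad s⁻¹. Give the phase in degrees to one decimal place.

∠(j0.53 + 1090) = arctan(0.53/1090) = 0.03°
∠[(j0.53)² + 14.4(j0.53) + 79.21] = ∠[78.929 + j7.632] = 5.52°
∠T(j0.53) = 0.03° − 5.52° = -5.50°

-5.5°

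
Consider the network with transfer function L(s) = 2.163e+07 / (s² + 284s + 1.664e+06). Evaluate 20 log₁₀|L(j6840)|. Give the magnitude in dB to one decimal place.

-6.4 dB

|(j6840)² + 284(j6840) + 1.664e+06| = |-4.5122e+07 + j1.9426e+06| = 4.516e+07
|L(j6840)| = 2.163e+07 / 4.516e+07 = 0.47893
20 log₁₀(0.47893) = -6.39 dB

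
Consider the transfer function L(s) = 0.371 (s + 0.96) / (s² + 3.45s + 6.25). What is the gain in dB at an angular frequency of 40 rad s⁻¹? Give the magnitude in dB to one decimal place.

|j40 + 0.96| = √(40² + 0.96²) = 40.01
|(j40)² + 3.45(j40) + 6.25| = |-1593.8 + j138| = 1600
|L(j40)| = 0.371 × 40.01 / 1600 = 0.0092793
20 log₁₀(0.0092793) = -40.65 dB

-40.6 dB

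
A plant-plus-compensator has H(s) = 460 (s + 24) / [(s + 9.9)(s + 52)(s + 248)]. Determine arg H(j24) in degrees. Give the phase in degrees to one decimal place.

∠(j24 + 24) = arctan(24/24) = 45.00°
∠(j24 + 9.9) = arctan(24/9.9) = 67.58°
∠(j24 + 52) = arctan(24/52) = 24.78°
∠(j24 + 248) = arctan(24/248) = 5.53°
∠H(j24) = 45.00° − (67.58° + 24.78° + 5.53°) = -52.89°

-52.9 deg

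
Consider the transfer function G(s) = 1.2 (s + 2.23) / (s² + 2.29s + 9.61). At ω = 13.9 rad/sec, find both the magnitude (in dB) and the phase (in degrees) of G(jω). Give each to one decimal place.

|j13.9 + 2.23| = √(13.9² + 2.23²) = 14.08
|(j13.9)² + 2.29(j13.9) + 9.61| = |-183.6 + j31.831| = 186.3
|G(j13.9)| = 1.2 × 14.08 / 186.3 = 0.090659
20 log₁₀(0.090659) = -20.85 dB
∠(j13.9 + 2.23) = arctan(13.9/2.23) = 80.89°
∠[(j13.9)² + 2.29(j13.9) + 9.61] = ∠[-183.6 + j31.831] = 170.16°
∠G(j13.9) = 80.89° − 170.16° = -89.28°

|G| = -20.9 dB, ∠G = -89.3°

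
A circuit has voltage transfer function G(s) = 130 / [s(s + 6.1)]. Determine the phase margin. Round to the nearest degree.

30°

Gain crossover: |G(jω)| = 1 at ω ≈ 10.6 rad/s.
∠G(j10.6) = −90° − arctan(10.6/6.1) ≈ -150.12°
PM = 180° + (-150.12°) = 29.88°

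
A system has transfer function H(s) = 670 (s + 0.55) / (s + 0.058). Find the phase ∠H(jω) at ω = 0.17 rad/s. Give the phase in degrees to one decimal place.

∠(j0.17 + 0.55) = arctan(0.17/0.55) = 17.18°
∠(j0.17 + 0.058) = arctan(0.17/0.058) = 71.16°
∠H(j0.17) = 17.18° − 71.16° = -53.99°

-54.0 deg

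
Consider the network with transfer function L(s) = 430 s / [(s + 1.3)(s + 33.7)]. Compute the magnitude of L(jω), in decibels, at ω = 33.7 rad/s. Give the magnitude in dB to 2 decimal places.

|j33.7| = 33.7
|j33.7 + 1.3| = √(33.7² + 1.3²) = 33.73
|j33.7 + 33.7| = √(33.7² + 33.7²) = 47.66
|L(j33.7)| = 430 × 33.7 / (33.73 × 47.66) = 9.0157
20 log₁₀(9.0157) = 19.100 dB

19.10 dB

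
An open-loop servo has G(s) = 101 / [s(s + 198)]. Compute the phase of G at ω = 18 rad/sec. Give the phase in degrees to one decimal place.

∠(j18 + 198) = arctan(18/198) = 5.19°
∠(j18) = 90.00°
∠G(j18) = − (5.19° + 90.00°) = -95.19°

-95.2°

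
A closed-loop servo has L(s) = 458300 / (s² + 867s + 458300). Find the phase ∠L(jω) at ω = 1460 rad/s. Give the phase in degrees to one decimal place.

∠[(j1460)² + 867(j1460) + 458300] = ∠[-1.6733e+06 + j1.2658e+06] = 142.89°
∠L(j1460) = −142.89° = -142.89°

-142.9 deg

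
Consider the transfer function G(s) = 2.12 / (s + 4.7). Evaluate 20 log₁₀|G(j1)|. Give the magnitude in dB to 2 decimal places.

-7.11 dB

|j1 + 4.7| = √(1² + 4.7²) = 4.805
|G(j1)| = 2.12 / 4.805 = 0.44119
20 log₁₀(0.44119) = -7.108 dB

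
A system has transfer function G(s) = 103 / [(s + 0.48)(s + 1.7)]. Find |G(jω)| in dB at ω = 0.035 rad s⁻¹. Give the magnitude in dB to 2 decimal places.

42.00 dB

|j0.035 + 0.48| = √(0.035² + 0.48²) = 0.4813
|j0.035 + 1.7| = √(0.035² + 1.7²) = 1.7
|G(j0.035)| = 103 / (0.4813 × 1.7) = 125.86
20 log₁₀(125.86) = 41.998 dB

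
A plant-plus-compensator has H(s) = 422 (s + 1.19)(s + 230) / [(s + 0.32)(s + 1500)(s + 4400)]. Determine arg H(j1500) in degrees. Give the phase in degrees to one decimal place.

17.4 deg

∠(j1500 + 1.19) = arctan(1500/1.19) = 89.95°
∠(j1500 + 230) = arctan(1500/230) = 81.28°
∠(j1500 + 0.32) = arctan(1500/0.32) = 89.99°
∠(j1500 + 1500) = arctan(1500/1500) = 45.00°
∠(j1500 + 4400) = arctan(1500/4400) = 18.82°
∠H(j1500) = 89.95° + 81.28° − (89.99° + 45.00° + 18.82°) = 17.42°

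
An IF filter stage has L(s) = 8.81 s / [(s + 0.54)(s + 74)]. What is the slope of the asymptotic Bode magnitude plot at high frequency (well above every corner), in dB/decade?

With 1 zero and 2 poles, the high-frequency asymptotic slope is 20 × (1 − 2) = -20 dB/decade.

-20 dB/decade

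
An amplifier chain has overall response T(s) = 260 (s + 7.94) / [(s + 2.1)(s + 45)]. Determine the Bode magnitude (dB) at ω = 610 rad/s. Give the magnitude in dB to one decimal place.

|j610 + 7.94| = √(610² + 7.94²) = 610.1
|j610 + 2.1| = √(610² + 2.1²) = 610
|j610 + 45| = √(610² + 45²) = 611.7
|T(j610)| = 260 × 610.1 / (610 × 611.7) = 0.42511
20 log₁₀(0.42511) = -7.43 dB

-7.4 dB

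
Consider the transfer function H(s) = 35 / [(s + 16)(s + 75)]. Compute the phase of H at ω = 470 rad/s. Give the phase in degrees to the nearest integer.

∠(j470 + 16) = arctan(470/16) = 88.05°
∠(j470 + 75) = arctan(470/75) = 80.93°
∠H(j470) = − (88.05° + 80.93°) = -168.98°

-169°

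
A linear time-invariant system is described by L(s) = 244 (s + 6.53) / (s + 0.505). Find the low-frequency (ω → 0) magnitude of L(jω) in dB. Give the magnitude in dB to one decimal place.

L(0) = 244 × 6.53 / 0.505 = 3155.1
20 log₁₀(3155.1) = 69.98 dB

70.0 dB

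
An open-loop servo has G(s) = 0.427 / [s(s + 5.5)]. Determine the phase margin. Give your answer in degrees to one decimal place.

89.2°

Gain crossover: |G(jω)| = 1 at ω ≈ 0.0776 rad s⁻¹.
∠G(j0.0776) = −90° − arctan(0.0776/5.5) ≈ -90.81°
PM = 180° + (-90.81°) = 89.19°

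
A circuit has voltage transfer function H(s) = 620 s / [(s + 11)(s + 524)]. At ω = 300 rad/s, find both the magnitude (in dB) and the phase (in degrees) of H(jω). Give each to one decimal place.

|j300| = 300
|j300 + 11| = √(300² + 11²) = 300.2
|j300 + 524| = √(300² + 524²) = 603.8
|H(j300)| = 620 × 300 / (300.2 × 603.8) = 1.0261
20 log₁₀(1.0261) = 0.22 dB
∠(j300) = 90.00°
∠(j300 + 11) = arctan(300/11) = 87.90°
∠(j300 + 524) = arctan(300/524) = 29.79°
∠H(j300) = 90.00° − (87.90° + 29.79°) = -27.69°

|H| = 0.2 dB, ∠H = -27.7°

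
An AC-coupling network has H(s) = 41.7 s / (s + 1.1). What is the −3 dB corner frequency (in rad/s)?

For a single-pole high-pass, the −3 dB point is at the pole: ω = 1.1 rad/s.

1.1 rad/s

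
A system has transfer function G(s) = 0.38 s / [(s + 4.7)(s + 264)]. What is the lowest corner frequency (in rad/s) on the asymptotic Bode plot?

4.7 rad/s

Break frequencies occur at each pole and zero magnitude: 4.7 rad/s, 264 rad/s.
The lowest is 4.7 rad/s.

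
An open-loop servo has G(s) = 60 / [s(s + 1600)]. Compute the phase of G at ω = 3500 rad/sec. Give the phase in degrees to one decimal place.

-155.4 deg

∠(j3500 + 1600) = arctan(3500/1600) = 65.43°
∠(j3500) = 90.00°
∠G(j3500) = − (65.43° + 90.00°) = -155.43°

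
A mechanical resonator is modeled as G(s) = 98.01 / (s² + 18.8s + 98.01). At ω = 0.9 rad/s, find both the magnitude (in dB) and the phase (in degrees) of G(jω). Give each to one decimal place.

|G| = -0.1 dB, ∠G = -9.9 deg

|(j0.9)² + 18.8(j0.9) + 98.01| = |97.2 + j16.92| = 98.66
|G(j0.9)| = 98.01 / 98.66 = 0.99339
20 log₁₀(0.99339) = -0.06 dB
∠[(j0.9)² + 18.8(j0.9) + 98.01] = ∠[97.2 + j16.92] = 9.87°
∠G(j0.9) = −9.87° = -9.87°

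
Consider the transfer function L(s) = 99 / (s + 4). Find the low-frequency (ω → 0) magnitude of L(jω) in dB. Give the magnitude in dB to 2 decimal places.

27.87 dB

L(0) = 99 / 4 = 24.75
20 log₁₀(24.75) = 27.872 dB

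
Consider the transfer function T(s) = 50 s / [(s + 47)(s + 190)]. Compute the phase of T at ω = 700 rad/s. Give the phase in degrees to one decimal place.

∠(j700) = 90.00°
∠(j700 + 47) = arctan(700/47) = 86.16°
∠(j700 + 190) = arctan(700/190) = 74.81°
∠T(j700) = 90.00° − (86.16° + 74.81°) = -70.97°

-71.0°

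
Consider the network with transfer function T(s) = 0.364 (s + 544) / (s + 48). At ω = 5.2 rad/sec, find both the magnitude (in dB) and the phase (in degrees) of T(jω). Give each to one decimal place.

|T| = 12.3 dB, ∠T = -5.6°

|j5.2 + 544| = √(5.2² + 544²) = 544
|j5.2 + 48| = √(5.2² + 48²) = 48.28
|T(j5.2)| = 0.364 × 544 / 48.28 = 4.1015
20 log₁₀(4.1015) = 12.26 dB
∠(j5.2 + 544) = arctan(5.2/544) = 0.55°
∠(j5.2 + 48) = arctan(5.2/48) = 6.18°
∠T(j5.2) = 0.55° − 6.18° = -5.64°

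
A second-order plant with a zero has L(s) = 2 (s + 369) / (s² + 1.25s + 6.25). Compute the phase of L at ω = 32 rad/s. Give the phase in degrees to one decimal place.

-172.8 deg

∠(j32 + 369) = arctan(32/369) = 4.96°
∠[(j32)² + 1.25(j32) + 6.25] = ∠[-1017.8 + j40] = 177.75°
∠L(j32) = 4.96° − 177.75° = -172.79°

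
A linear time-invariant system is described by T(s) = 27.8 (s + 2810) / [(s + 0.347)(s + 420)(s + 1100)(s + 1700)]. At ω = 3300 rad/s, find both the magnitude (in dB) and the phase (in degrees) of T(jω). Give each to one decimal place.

|T| = -181.4 dB, ∠T = -257.5 deg

|j3300 + 2810| = √(3300² + 2810²) = 4334
|j3300 + 0.347| = √(3300² + 0.347²) = 3300
|j3300 + 420| = √(3300² + 420²) = 3327
|j3300 + 1100| = √(3300² + 1100²) = 3479
|j3300 + 1700| = √(3300² + 1700²) = 3712
|T(j3300)| = 27.8 × 4334 / (3300 × 3327 × 3479 × 3712) = 8.5002e-10
20 log₁₀(8.5002e-10) = -181.41 dB
∠(j3300 + 2810) = arctan(3300/2810) = 49.59°
∠(j3300 + 0.347) = arctan(3300/0.347) = 89.99°
∠(j3300 + 420) = arctan(3300/420) = 82.75°
∠(j3300 + 1100) = arctan(3300/1100) = 71.57°
∠(j3300 + 1700) = arctan(3300/1700) = 62.74°
∠T(j3300) = 49.59° − (89.99° + 82.75° + 71.57° + 62.74°) = -257.47°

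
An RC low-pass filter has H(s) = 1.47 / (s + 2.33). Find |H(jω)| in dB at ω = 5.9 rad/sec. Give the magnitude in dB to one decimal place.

|j5.9 + 2.33| = √(5.9² + 2.33²) = 6.343
|H(j5.9)| = 1.47 / 6.343 = 0.23174
20 log₁₀(0.23174) = -12.70 dB

-12.7 dB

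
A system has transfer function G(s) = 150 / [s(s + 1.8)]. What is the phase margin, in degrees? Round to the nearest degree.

8°

Gain crossover: |G(jω)| = 1 at ω ≈ 12.2 rad/s.
∠G(j12.2) = −90° − arctan(12.2/1.8) ≈ -171.59°
PM = 180° + (-171.59°) = 8.41°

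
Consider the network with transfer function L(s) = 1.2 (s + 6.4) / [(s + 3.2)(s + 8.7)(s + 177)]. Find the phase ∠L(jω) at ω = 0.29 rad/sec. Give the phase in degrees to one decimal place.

-4.6°

∠(j0.29 + 6.4) = arctan(0.29/6.4) = 2.59°
∠(j0.29 + 3.2) = arctan(0.29/3.2) = 5.18°
∠(j0.29 + 8.7) = arctan(0.29/8.7) = 1.91°
∠(j0.29 + 177) = arctan(0.29/177) = 0.09°
∠L(j0.29) = 2.59° − (5.18° + 1.91° + 0.09°) = -4.59°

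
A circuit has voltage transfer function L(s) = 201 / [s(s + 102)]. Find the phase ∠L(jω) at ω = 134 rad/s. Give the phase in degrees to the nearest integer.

-143 deg

∠(j134 + 102) = arctan(134/102) = 52.72°
∠(j134) = 90.00°
∠L(j134) = − (52.72° + 90.00°) = -142.72°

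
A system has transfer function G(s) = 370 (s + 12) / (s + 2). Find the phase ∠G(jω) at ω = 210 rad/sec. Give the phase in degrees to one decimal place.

∠(j210 + 12) = arctan(210/12) = 86.73°
∠(j210 + 2) = arctan(210/2) = 89.45°
∠G(j210) = 86.73° − 89.45° = -2.72°

-2.7°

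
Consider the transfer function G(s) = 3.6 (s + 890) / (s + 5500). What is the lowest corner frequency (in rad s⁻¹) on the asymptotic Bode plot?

Break frequencies occur at each pole and zero magnitude: 890 rad s⁻¹, 5500 rad s⁻¹.
The lowest is 890 rad s⁻¹.

890 rad s⁻¹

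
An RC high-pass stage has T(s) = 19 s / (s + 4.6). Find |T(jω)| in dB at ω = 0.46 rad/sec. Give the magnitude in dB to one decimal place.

|j0.46| = 0.46
|j0.46 + 4.6| = √(0.46² + 4.6²) = 4.623
|T(j0.46)| = 19 × 0.46 / 4.623 = 1.8906
20 log₁₀(1.8906) = 5.53 dB

5.5 dB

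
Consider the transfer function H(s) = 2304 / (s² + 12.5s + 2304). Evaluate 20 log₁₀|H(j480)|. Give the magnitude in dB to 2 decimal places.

|(j480)² + 12.5(j480) + 2304| = |-2.281e+05 + j6000| = 2.282e+05
|H(j480)| = 2304 / 2.282e+05 = 0.010098
20 log₁₀(0.010098) = -39.916 dB

-39.92 dB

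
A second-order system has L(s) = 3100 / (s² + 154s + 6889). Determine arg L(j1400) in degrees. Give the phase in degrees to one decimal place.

-173.7°

∠[(j1400)² + 154(j1400) + 6889] = ∠[-1.9531e+06 + j2.156e+05] = 173.70°
∠L(j1400) = −173.70° = -173.70°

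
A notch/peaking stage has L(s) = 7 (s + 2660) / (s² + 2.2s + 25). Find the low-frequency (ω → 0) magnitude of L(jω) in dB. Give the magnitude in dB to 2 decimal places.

L(0) = 7 × 2660 / 25 = 744.8
20 log₁₀(744.8) = 57.441 dB

57.44 dB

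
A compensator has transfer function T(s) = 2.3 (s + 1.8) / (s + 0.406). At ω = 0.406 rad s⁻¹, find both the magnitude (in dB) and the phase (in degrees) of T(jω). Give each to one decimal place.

|j0.406 + 1.8| = √(0.406² + 1.8²) = 1.845
|j0.406 + 0.406| = √(0.406² + 0.406²) = 0.5742
|T(j0.406)| = 2.3 × 1.845 / 0.5742 = 7.3915
20 log₁₀(7.3915) = 17.37 dB
∠(j0.406 + 1.8) = arctan(0.406/1.8) = 12.71°
∠(j0.406 + 0.406) = arctan(0.406/0.406) = 45.00°
∠T(j0.406) = 12.71° − 45.00° = -32.29°

|T| = 17.4 dB, ∠T = -32.3 deg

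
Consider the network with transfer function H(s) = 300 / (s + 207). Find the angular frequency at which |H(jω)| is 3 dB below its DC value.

For a single-pole low-pass, the −3 dB point is at the pole: ω = 207 rad/s.

207 rad/s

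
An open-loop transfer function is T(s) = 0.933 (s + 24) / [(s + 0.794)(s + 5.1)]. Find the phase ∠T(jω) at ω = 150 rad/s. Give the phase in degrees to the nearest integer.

∠(j150 + 24) = arctan(150/24) = 80.91°
∠(j150 + 0.794) = arctan(150/0.794) = 89.70°
∠(j150 + 5.1) = arctan(150/5.1) = 88.05°
∠T(j150) = 80.91° − (89.70° + 88.05°) = -96.84°

-97°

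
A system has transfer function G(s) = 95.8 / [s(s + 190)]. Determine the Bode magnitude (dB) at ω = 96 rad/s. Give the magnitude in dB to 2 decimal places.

-46.58 dB

|j96 + 190| = √(96² + 190²) = 212.9
|j96| = 96
|G(j96)| = 95.8 / (212.9 × 96) = 0.0046878
20 log₁₀(0.0046878) = -46.581 dB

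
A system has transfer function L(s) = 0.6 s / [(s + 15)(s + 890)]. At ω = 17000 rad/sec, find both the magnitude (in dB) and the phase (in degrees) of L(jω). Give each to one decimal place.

|j17000| = 1.7e+04
|j17000 + 15| = √(17000² + 15²) = 1.7e+04
|j17000 + 890| = √(17000² + 890²) = 1.702e+04
|L(j17000)| = 0.6 × 1.7e+04 / (1.7e+04 × 1.702e+04) = 3.5246e-05
20 log₁₀(3.5246e-05) = -89.06 dB
∠(j17000) = 90.00°
∠(j17000 + 15) = arctan(17000/15) = 89.95°
∠(j17000 + 890) = arctan(17000/890) = 87.00°
∠L(j17000) = 90.00° − (89.95° + 87.00°) = -86.95°

|L| = -89.1 dB, ∠L = -87.0°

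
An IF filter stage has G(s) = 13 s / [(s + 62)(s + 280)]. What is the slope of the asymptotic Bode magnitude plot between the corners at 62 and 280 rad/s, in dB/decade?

In this band the factors already past their corner are: 1 differentiator zero, pole at 62; net slope = 0 dB/decade.

0 dB/decade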